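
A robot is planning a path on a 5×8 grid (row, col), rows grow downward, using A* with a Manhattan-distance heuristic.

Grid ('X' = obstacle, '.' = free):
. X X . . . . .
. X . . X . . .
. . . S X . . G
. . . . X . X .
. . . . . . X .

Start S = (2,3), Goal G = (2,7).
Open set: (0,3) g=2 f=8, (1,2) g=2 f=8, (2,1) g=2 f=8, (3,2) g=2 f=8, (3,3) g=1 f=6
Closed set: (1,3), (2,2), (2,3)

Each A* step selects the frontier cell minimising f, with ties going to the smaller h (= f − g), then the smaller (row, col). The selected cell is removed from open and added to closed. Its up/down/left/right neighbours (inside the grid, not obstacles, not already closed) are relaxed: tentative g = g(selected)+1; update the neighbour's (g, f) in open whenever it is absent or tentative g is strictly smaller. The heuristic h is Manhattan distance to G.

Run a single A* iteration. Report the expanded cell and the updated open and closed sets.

step 1: expand (3,3) (f=6, h=5) → closed; open now [(0,3) g=2 f=8, (1,2) g=2 f=8, (2,1) g=2 f=8, (3,2) g=2 f=8, (4,3) g=2 f=8]

expanded=(3,3); open=[(0,3) g=2 f=8, (1,2) g=2 f=8, (2,1) g=2 f=8, (3,2) g=2 f=8, (4,3) g=2 f=8]; closed=[(1,3), (2,2), (2,3), (3,3)]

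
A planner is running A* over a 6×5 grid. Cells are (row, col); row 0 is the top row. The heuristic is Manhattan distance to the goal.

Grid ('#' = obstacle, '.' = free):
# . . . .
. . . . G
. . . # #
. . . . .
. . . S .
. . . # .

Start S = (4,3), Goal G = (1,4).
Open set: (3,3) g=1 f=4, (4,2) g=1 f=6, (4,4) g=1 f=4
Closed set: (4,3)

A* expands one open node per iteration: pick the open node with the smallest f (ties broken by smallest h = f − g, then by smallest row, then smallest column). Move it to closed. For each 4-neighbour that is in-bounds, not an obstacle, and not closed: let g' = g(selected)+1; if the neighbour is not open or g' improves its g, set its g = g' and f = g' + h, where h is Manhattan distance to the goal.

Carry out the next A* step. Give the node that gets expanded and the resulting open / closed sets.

step 1: expand (3,3) (f=4, h=3) → closed; open now [(3,2) g=2 f=6, (3,4) g=2 f=4, (4,2) g=1 f=6, (4,4) g=1 f=4]

expanded=(3,3); open=[(3,2) g=2 f=6, (3,4) g=2 f=4, (4,2) g=1 f=6, (4,4) g=1 f=4]; closed=[(3,3), (4,3)]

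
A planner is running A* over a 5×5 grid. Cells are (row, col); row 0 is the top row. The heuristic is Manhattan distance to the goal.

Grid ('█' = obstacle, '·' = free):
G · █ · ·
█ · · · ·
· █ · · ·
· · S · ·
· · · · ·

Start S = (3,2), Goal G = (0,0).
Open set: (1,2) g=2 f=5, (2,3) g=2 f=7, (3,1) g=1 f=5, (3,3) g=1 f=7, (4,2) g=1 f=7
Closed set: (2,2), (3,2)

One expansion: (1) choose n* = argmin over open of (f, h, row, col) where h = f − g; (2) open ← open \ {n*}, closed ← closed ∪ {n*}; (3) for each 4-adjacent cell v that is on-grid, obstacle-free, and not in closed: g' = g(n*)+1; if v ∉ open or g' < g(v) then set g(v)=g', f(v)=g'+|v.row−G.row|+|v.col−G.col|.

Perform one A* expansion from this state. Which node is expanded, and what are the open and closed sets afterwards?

expanded=(1,2); open=[(1,1) g=3 f=5, (1,3) g=3 f=7, (2,3) g=2 f=7, (3,1) g=1 f=5, (3,3) g=1 f=7, (4,2) g=1 f=7]; closed=[(1,2), (2,2), (3,2)]

step 1: expand (1,2) (f=5, h=3) → closed; open now [(1,1) g=3 f=5, (1,3) g=3 f=7, (2,3) g=2 f=7, (3,1) g=1 f=5, (3,3) g=1 f=7, (4,2) g=1 f=7]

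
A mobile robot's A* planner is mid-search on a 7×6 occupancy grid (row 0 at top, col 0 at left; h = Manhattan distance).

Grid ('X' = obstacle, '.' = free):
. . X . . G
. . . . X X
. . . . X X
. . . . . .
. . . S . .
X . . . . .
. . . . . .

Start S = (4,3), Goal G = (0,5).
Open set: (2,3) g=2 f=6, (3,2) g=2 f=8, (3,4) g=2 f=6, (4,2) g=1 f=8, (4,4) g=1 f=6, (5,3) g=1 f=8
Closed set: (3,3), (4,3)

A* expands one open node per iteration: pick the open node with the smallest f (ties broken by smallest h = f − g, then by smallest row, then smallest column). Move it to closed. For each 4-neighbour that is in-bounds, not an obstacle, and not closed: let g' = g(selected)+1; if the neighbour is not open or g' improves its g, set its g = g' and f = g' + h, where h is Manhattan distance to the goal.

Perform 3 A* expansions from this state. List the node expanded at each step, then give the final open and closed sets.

step 1: expand (2,3) (f=6, h=4) → closed; open now [(1,3) g=3 f=6, (2,2) g=3 f=8, (3,2) g=2 f=8, (3,4) g=2 f=6, (4,2) g=1 f=8, (4,4) g=1 f=6, (5,3) g=1 f=8]
step 2: expand (1,3) (f=6, h=3) → closed; open now [(0,3) g=4 f=6, (1,2) g=4 f=8, (2,2) g=3 f=8, (3,2) g=2 f=8, (3,4) g=2 f=6, (4,2) g=1 f=8, (4,4) g=1 f=6, (5,3) g=1 f=8]
step 3: expand (0,3) (f=6, h=2) → closed; open now [(0,4) g=5 f=6, (1,2) g=4 f=8, (2,2) g=3 f=8, (3,2) g=2 f=8, (3,4) g=2 f=6, (4,2) g=1 f=8, (4,4) g=1 f=6, (5,3) g=1 f=8]

order=[(2,3) → (1,3) → (0,3)]; open=[(0,4) g=5 f=6, (1,2) g=4 f=8, (2,2) g=3 f=8, (3,2) g=2 f=8, (3,4) g=2 f=6, (4,2) g=1 f=8, (4,4) g=1 f=6, (5,3) g=1 f=8]; closed=[(0,3), (1,3), (2,3), (3,3), (4,3)]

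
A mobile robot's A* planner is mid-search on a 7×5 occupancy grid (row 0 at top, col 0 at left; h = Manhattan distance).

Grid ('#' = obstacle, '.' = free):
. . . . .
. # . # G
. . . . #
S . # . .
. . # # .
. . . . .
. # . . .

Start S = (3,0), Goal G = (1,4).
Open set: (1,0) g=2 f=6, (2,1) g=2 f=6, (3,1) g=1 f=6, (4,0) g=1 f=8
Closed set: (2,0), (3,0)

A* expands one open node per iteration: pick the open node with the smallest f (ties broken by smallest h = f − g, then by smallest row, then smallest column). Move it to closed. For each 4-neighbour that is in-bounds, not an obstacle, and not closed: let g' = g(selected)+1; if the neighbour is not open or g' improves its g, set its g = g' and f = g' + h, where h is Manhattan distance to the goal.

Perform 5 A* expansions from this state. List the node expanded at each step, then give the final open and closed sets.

order=[(1,0) → (2,1) → (2,2) → (1,2) → (2,3)]; open=[(0,0) g=3 f=8, (0,2) g=5 f=8, (3,1) g=1 f=6, (3,3) g=5 f=8, (4,0) g=1 f=8]; closed=[(1,0), (1,2), (2,0), (2,1), (2,2), (2,3), (3,0)]

step 1: expand (1,0) (f=6, h=4) → closed; open now [(0,0) g=3 f=8, (2,1) g=2 f=6, (3,1) g=1 f=6, (4,0) g=1 f=8]
step 2: expand (2,1) (f=6, h=4) → closed; open now [(0,0) g=3 f=8, (2,2) g=3 f=6, (3,1) g=1 f=6, (4,0) g=1 f=8]
step 3: expand (2,2) (f=6, h=3) → closed; open now [(0,0) g=3 f=8, (1,2) g=4 f=6, (2,3) g=4 f=6, (3,1) g=1 f=6, (4,0) g=1 f=8]
step 4: expand (1,2) (f=6, h=2) → closed; open now [(0,0) g=3 f=8, (0,2) g=5 f=8, (2,3) g=4 f=6, (3,1) g=1 f=6, (4,0) g=1 f=8]
step 5: expand (2,3) (f=6, h=2) → closed; open now [(0,0) g=3 f=8, (0,2) g=5 f=8, (3,1) g=1 f=6, (3,3) g=5 f=8, (4,0) g=1 f=8]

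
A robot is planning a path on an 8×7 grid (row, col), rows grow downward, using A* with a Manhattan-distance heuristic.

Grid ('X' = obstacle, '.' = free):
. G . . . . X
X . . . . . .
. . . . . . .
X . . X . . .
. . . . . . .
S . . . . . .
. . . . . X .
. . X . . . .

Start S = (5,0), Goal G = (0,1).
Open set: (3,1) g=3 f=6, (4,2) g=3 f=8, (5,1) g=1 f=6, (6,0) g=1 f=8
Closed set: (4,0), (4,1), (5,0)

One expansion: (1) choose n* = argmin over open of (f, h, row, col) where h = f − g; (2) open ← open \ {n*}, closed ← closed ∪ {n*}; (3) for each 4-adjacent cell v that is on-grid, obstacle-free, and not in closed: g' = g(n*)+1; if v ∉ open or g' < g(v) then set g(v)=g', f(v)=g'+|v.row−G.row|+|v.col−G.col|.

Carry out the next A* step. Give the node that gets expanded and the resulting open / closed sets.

expanded=(3,1); open=[(2,1) g=4 f=6, (3,2) g=4 f=8, (4,2) g=3 f=8, (5,1) g=1 f=6, (6,0) g=1 f=8]; closed=[(3,1), (4,0), (4,1), (5,0)]

step 1: expand (3,1) (f=6, h=3) → closed; open now [(2,1) g=4 f=6, (3,2) g=4 f=8, (4,2) g=3 f=8, (5,1) g=1 f=6, (6,0) g=1 f=8]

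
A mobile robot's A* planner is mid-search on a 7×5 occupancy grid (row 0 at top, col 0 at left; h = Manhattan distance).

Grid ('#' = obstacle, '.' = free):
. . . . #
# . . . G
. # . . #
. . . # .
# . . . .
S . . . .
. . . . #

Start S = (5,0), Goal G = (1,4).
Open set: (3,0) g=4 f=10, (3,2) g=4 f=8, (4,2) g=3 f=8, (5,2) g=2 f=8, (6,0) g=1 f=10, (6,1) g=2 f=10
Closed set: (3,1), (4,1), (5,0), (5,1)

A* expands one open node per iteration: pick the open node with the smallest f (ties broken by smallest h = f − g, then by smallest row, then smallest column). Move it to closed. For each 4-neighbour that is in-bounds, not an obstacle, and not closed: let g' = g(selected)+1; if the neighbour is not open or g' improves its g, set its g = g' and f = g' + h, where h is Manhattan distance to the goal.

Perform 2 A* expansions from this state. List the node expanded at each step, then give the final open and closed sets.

step 1: expand (3,2) (f=8, h=4) → closed; open now [(2,2) g=5 f=8, (3,0) g=4 f=10, (4,2) g=3 f=8, (5,2) g=2 f=8, (6,0) g=1 f=10, (6,1) g=2 f=10]
step 2: expand (2,2) (f=8, h=3) → closed; open now [(1,2) g=6 f=8, (2,3) g=6 f=8, (3,0) g=4 f=10, (4,2) g=3 f=8, (5,2) g=2 f=8, (6,0) g=1 f=10, (6,1) g=2 f=10]

order=[(3,2) → (2,2)]; open=[(1,2) g=6 f=8, (2,3) g=6 f=8, (3,0) g=4 f=10, (4,2) g=3 f=8, (5,2) g=2 f=8, (6,0) g=1 f=10, (6,1) g=2 f=10]; closed=[(2,2), (3,1), (3,2), (4,1), (5,0), (5,1)]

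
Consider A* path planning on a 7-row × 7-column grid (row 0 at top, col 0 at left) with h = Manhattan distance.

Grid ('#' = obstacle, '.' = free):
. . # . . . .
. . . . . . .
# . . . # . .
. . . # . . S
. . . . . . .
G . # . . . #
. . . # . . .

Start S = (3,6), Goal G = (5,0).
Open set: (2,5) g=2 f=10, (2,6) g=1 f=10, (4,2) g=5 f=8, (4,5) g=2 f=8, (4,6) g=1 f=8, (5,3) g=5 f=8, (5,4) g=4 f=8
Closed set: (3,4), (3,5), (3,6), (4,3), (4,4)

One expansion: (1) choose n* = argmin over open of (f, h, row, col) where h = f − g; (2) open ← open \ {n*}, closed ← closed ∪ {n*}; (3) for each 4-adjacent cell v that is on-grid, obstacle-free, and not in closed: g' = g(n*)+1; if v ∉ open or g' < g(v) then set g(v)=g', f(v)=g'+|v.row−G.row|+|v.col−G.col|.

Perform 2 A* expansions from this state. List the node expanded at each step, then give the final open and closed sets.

step 1: expand (4,2) (f=8, h=3) → closed; open now [(2,5) g=2 f=10, (2,6) g=1 f=10, (3,2) g=6 f=10, (4,1) g=6 f=8, (4,5) g=2 f=8, (4,6) g=1 f=8, (5,3) g=5 f=8, (5,4) g=4 f=8]
step 2: expand (4,1) (f=8, h=2) → closed; open now [(2,5) g=2 f=10, (2,6) g=1 f=10, (3,1) g=7 f=10, (3,2) g=6 f=10, (4,0) g=7 f=8, (4,5) g=2 f=8, (4,6) g=1 f=8, (5,1) g=7 f=8, (5,3) g=5 f=8, (5,4) g=4 f=8]

order=[(4,2) → (4,1)]; open=[(2,5) g=2 f=10, (2,6) g=1 f=10, (3,1) g=7 f=10, (3,2) g=6 f=10, (4,0) g=7 f=8, (4,5) g=2 f=8, (4,6) g=1 f=8, (5,1) g=7 f=8, (5,3) g=5 f=8, (5,4) g=4 f=8]; closed=[(3,4), (3,5), (3,6), (4,1), (4,2), (4,3), (4,4)]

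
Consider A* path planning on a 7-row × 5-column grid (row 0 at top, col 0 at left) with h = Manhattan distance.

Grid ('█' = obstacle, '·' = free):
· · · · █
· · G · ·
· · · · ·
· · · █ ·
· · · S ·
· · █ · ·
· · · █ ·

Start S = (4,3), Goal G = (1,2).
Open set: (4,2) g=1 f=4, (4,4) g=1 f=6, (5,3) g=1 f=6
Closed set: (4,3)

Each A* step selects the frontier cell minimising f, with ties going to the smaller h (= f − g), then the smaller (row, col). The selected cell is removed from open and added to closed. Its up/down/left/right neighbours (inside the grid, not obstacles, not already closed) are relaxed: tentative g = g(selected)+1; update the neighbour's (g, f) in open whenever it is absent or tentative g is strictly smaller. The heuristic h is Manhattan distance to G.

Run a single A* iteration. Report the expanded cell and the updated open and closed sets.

step 1: expand (4,2) (f=4, h=3) → closed; open now [(3,2) g=2 f=4, (4,1) g=2 f=6, (4,4) g=1 f=6, (5,3) g=1 f=6]

expanded=(4,2); open=[(3,2) g=2 f=4, (4,1) g=2 f=6, (4,4) g=1 f=6, (5,3) g=1 f=6]; closed=[(4,2), (4,3)]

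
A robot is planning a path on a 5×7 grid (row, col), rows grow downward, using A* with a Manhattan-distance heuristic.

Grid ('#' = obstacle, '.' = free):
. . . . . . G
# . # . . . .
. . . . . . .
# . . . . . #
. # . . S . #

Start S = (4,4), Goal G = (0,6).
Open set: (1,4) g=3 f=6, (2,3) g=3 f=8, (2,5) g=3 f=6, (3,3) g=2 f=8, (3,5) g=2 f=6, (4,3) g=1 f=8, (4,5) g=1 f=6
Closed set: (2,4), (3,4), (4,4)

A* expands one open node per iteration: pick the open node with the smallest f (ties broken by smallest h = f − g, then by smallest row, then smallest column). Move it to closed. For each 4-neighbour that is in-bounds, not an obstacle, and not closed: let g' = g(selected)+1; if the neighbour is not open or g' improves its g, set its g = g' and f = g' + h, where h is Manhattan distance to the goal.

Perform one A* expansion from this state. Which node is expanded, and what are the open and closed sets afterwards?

expanded=(1,4); open=[(0,4) g=4 f=6, (1,3) g=4 f=8, (1,5) g=4 f=6, (2,3) g=3 f=8, (2,5) g=3 f=6, (3,3) g=2 f=8, (3,5) g=2 f=6, (4,3) g=1 f=8, (4,5) g=1 f=6]; closed=[(1,4), (2,4), (3,4), (4,4)]

step 1: expand (1,4) (f=6, h=3) → closed; open now [(0,4) g=4 f=6, (1,3) g=4 f=8, (1,5) g=4 f=6, (2,3) g=3 f=8, (2,5) g=3 f=6, (3,3) g=2 f=8, (3,5) g=2 f=6, (4,3) g=1 f=8, (4,5) g=1 f=6]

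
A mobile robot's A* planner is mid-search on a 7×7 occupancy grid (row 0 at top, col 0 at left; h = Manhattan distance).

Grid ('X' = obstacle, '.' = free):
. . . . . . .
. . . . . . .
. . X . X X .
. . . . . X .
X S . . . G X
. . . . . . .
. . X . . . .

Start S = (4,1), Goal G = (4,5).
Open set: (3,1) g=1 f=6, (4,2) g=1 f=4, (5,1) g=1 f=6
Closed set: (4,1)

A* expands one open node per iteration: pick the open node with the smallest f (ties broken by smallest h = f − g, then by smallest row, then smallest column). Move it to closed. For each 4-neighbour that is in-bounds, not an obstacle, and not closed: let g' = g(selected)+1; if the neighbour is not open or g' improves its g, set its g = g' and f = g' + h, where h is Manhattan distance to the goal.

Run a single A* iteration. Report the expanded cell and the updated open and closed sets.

expanded=(4,2); open=[(3,1) g=1 f=6, (3,2) g=2 f=6, (4,3) g=2 f=4, (5,1) g=1 f=6, (5,2) g=2 f=6]; closed=[(4,1), (4,2)]

step 1: expand (4,2) (f=4, h=3) → closed; open now [(3,1) g=1 f=6, (3,2) g=2 f=6, (4,3) g=2 f=4, (5,1) g=1 f=6, (5,2) g=2 f=6]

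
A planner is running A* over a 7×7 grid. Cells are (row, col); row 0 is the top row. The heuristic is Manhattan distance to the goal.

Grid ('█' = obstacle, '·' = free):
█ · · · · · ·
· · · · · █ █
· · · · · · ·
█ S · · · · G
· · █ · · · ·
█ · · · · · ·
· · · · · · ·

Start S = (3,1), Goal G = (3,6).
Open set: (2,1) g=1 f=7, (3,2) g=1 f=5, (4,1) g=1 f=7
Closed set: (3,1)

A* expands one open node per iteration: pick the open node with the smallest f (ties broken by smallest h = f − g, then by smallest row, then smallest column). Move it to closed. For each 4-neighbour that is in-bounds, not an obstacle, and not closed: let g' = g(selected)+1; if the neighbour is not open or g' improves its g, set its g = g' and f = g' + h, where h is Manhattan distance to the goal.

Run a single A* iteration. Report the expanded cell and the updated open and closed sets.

step 1: expand (3,2) (f=5, h=4) → closed; open now [(2,1) g=1 f=7, (2,2) g=2 f=7, (3,3) g=2 f=5, (4,1) g=1 f=7]

expanded=(3,2); open=[(2,1) g=1 f=7, (2,2) g=2 f=7, (3,3) g=2 f=5, (4,1) g=1 f=7]; closed=[(3,1), (3,2)]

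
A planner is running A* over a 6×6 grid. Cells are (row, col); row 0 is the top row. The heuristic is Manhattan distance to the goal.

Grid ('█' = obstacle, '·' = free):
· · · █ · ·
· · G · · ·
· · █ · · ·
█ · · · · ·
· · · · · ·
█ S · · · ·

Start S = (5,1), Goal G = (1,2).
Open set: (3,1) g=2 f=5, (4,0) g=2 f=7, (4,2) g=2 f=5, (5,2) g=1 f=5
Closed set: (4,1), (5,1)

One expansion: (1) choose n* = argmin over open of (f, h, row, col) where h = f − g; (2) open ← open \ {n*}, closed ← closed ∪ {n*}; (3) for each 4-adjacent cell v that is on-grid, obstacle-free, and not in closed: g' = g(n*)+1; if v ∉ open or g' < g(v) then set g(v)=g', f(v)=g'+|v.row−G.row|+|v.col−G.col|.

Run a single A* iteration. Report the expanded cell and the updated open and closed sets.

step 1: expand (3,1) (f=5, h=3) → closed; open now [(2,1) g=3 f=5, (3,2) g=3 f=5, (4,0) g=2 f=7, (4,2) g=2 f=5, (5,2) g=1 f=5]

expanded=(3,1); open=[(2,1) g=3 f=5, (3,2) g=3 f=5, (4,0) g=2 f=7, (4,2) g=2 f=5, (5,2) g=1 f=5]; closed=[(3,1), (4,1), (5,1)]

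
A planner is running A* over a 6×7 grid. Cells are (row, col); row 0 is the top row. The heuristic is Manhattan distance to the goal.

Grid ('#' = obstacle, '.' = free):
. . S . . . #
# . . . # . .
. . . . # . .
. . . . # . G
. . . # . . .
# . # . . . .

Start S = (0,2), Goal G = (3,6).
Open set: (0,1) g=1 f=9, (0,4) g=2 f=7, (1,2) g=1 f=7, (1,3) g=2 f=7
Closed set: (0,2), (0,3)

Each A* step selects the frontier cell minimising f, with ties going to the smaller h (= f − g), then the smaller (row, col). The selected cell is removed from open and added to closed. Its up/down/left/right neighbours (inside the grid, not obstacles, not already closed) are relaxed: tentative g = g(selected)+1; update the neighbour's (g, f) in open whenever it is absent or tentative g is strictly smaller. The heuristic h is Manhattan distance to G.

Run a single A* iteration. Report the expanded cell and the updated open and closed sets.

step 1: expand (0,4) (f=7, h=5) → closed; open now [(0,1) g=1 f=9, (0,5) g=3 f=7, (1,2) g=1 f=7, (1,3) g=2 f=7]

expanded=(0,4); open=[(0,1) g=1 f=9, (0,5) g=3 f=7, (1,2) g=1 f=7, (1,3) g=2 f=7]; closed=[(0,2), (0,3), (0,4)]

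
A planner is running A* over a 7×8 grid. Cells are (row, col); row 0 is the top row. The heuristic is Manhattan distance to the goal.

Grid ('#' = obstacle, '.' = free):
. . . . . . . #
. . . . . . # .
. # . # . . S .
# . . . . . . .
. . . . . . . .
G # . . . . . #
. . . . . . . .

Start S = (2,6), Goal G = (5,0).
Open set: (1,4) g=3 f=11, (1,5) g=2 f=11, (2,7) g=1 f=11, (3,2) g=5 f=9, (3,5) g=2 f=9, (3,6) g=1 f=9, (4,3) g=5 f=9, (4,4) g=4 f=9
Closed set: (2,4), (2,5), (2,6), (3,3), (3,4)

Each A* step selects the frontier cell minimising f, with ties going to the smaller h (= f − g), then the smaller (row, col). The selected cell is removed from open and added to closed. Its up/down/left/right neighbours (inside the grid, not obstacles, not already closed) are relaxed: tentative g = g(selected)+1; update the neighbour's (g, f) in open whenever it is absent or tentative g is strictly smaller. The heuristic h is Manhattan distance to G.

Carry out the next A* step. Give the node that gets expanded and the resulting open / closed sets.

step 1: expand (3,2) (f=9, h=4) → closed; open now [(1,4) g=3 f=11, (1,5) g=2 f=11, (2,2) g=6 f=11, (2,7) g=1 f=11, (3,1) g=6 f=9, (3,5) g=2 f=9, (3,6) g=1 f=9, (4,2) g=6 f=9, (4,3) g=5 f=9, (4,4) g=4 f=9]

expanded=(3,2); open=[(1,4) g=3 f=11, (1,5) g=2 f=11, (2,2) g=6 f=11, (2,7) g=1 f=11, (3,1) g=6 f=9, (3,5) g=2 f=9, (3,6) g=1 f=9, (4,2) g=6 f=9, (4,3) g=5 f=9, (4,4) g=4 f=9]; closed=[(2,4), (2,5), (2,6), (3,2), (3,3), (3,4)]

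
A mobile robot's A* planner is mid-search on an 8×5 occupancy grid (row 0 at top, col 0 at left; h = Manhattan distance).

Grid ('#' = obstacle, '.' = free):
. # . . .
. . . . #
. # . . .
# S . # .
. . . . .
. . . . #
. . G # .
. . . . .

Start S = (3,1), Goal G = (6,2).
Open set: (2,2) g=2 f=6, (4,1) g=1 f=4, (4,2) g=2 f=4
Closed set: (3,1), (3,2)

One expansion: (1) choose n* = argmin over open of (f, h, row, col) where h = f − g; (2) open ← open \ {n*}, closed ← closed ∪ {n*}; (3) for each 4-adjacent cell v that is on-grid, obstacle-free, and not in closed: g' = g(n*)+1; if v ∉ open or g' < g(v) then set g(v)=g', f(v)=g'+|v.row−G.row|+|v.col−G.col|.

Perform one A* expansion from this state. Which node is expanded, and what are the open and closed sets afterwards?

step 1: expand (4,2) (f=4, h=2) → closed; open now [(2,2) g=2 f=6, (4,1) g=1 f=4, (4,3) g=3 f=6, (5,2) g=3 f=4]

expanded=(4,2); open=[(2,2) g=2 f=6, (4,1) g=1 f=4, (4,3) g=3 f=6, (5,2) g=3 f=4]; closed=[(3,1), (3,2), (4,2)]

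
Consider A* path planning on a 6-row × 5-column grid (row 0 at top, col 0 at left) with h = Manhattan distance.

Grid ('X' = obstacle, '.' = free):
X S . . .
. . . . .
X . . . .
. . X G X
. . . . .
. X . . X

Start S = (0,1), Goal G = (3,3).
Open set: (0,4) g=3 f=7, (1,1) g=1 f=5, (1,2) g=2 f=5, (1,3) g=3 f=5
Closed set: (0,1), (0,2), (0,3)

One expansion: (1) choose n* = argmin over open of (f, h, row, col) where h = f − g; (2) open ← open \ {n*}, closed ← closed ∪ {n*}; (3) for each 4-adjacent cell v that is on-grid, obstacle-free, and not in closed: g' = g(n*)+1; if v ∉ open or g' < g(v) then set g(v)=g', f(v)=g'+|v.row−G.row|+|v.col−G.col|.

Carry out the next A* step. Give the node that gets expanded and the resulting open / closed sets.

expanded=(1,3); open=[(0,4) g=3 f=7, (1,1) g=1 f=5, (1,2) g=2 f=5, (1,4) g=4 f=7, (2,3) g=4 f=5]; closed=[(0,1), (0,2), (0,3), (1,3)]

step 1: expand (1,3) (f=5, h=2) → closed; open now [(0,4) g=3 f=7, (1,1) g=1 f=5, (1,2) g=2 f=5, (1,4) g=4 f=7, (2,3) g=4 f=5]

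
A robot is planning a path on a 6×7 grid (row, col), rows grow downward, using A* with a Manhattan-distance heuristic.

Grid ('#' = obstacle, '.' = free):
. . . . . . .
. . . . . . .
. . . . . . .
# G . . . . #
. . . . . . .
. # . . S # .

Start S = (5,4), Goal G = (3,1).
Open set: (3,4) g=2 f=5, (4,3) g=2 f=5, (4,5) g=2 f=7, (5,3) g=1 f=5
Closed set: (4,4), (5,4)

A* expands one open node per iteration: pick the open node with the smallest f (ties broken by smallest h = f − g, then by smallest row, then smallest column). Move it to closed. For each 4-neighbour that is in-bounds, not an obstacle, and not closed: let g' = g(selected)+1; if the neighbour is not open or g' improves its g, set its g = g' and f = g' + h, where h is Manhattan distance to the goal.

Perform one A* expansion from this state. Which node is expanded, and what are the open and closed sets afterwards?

step 1: expand (3,4) (f=5, h=3) → closed; open now [(2,4) g=3 f=7, (3,3) g=3 f=5, (3,5) g=3 f=7, (4,3) g=2 f=5, (4,5) g=2 f=7, (5,3) g=1 f=5]

expanded=(3,4); open=[(2,4) g=3 f=7, (3,3) g=3 f=5, (3,5) g=3 f=7, (4,3) g=2 f=5, (4,5) g=2 f=7, (5,3) g=1 f=5]; closed=[(3,4), (4,4), (5,4)]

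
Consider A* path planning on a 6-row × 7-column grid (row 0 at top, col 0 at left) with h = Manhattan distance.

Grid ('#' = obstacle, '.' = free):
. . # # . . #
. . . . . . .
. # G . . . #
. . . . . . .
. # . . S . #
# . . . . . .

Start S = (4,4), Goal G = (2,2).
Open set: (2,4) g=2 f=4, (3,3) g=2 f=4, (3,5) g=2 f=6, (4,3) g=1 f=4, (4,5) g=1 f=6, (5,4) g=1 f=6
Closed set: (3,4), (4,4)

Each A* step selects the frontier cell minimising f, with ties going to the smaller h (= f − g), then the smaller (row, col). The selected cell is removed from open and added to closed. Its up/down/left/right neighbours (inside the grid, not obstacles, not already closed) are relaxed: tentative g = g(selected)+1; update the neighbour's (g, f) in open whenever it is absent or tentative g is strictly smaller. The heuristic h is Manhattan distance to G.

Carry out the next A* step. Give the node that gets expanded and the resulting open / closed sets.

expanded=(2,4); open=[(1,4) g=3 f=6, (2,3) g=3 f=4, (2,5) g=3 f=6, (3,3) g=2 f=4, (3,5) g=2 f=6, (4,3) g=1 f=4, (4,5) g=1 f=6, (5,4) g=1 f=6]; closed=[(2,4), (3,4), (4,4)]

step 1: expand (2,4) (f=4, h=2) → closed; open now [(1,4) g=3 f=6, (2,3) g=3 f=4, (2,5) g=3 f=6, (3,3) g=2 f=4, (3,5) g=2 f=6, (4,3) g=1 f=4, (4,5) g=1 f=6, (5,4) g=1 f=6]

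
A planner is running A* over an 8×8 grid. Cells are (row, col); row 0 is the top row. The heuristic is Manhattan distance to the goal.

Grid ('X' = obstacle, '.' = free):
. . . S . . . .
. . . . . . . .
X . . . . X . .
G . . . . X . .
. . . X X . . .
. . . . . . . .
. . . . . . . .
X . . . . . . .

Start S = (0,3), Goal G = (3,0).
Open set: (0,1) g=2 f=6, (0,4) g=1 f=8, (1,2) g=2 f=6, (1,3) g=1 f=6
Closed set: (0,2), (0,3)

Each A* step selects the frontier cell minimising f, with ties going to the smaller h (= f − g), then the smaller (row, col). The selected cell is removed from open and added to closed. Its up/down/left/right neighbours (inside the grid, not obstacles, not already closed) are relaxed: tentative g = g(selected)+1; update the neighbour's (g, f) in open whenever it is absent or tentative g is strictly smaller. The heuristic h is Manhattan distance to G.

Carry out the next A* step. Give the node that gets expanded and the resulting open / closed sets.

expanded=(0,1); open=[(0,0) g=3 f=6, (0,4) g=1 f=8, (1,1) g=3 f=6, (1,2) g=2 f=6, (1,3) g=1 f=6]; closed=[(0,1), (0,2), (0,3)]

step 1: expand (0,1) (f=6, h=4) → closed; open now [(0,0) g=3 f=6, (0,4) g=1 f=8, (1,1) g=3 f=6, (1,2) g=2 f=6, (1,3) g=1 f=6]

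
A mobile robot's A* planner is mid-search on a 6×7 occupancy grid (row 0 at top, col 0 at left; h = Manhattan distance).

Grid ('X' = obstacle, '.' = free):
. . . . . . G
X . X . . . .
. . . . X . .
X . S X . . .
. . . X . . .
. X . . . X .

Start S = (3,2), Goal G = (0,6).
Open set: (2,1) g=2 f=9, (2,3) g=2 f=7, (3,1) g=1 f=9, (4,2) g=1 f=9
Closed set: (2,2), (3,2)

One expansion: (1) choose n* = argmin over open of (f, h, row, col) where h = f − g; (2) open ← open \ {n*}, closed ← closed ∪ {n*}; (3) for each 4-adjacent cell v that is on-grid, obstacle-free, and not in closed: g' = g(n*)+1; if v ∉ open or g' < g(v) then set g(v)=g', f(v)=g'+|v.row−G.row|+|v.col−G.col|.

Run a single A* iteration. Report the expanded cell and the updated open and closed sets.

expanded=(2,3); open=[(1,3) g=3 f=7, (2,1) g=2 f=9, (3,1) g=1 f=9, (4,2) g=1 f=9]; closed=[(2,2), (2,3), (3,2)]

step 1: expand (2,3) (f=7, h=5) → closed; open now [(1,3) g=3 f=7, (2,1) g=2 f=9, (3,1) g=1 f=9, (4,2) g=1 f=9]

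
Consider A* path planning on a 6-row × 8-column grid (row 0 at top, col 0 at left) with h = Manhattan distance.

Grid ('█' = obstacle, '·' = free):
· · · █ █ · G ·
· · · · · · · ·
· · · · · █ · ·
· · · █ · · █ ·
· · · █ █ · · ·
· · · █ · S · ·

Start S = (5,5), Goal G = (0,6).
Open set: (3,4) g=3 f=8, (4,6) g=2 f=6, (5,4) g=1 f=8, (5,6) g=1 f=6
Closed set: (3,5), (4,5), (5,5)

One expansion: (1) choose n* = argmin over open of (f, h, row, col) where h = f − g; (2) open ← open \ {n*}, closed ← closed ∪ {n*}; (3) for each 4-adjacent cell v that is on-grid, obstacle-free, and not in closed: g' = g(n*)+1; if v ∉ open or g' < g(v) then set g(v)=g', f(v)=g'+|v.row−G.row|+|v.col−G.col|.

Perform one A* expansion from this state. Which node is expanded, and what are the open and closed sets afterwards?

step 1: expand (4,6) (f=6, h=4) → closed; open now [(3,4) g=3 f=8, (4,7) g=3 f=8, (5,4) g=1 f=8, (5,6) g=1 f=6]

expanded=(4,6); open=[(3,4) g=3 f=8, (4,7) g=3 f=8, (5,4) g=1 f=8, (5,6) g=1 f=6]; closed=[(3,5), (4,5), (4,6), (5,5)]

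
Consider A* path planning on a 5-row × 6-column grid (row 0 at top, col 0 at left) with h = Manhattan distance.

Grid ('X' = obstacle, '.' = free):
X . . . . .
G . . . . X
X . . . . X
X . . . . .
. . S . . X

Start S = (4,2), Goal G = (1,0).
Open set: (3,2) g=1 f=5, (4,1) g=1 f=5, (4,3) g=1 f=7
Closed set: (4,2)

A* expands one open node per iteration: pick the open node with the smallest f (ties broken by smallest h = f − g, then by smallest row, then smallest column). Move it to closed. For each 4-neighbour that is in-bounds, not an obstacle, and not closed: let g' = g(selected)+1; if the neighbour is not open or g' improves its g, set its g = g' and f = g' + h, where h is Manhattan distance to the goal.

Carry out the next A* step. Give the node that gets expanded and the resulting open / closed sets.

expanded=(3,2); open=[(2,2) g=2 f=5, (3,1) g=2 f=5, (3,3) g=2 f=7, (4,1) g=1 f=5, (4,3) g=1 f=7]; closed=[(3,2), (4,2)]

step 1: expand (3,2) (f=5, h=4) → closed; open now [(2,2) g=2 f=5, (3,1) g=2 f=5, (3,3) g=2 f=7, (4,1) g=1 f=5, (4,3) g=1 f=7]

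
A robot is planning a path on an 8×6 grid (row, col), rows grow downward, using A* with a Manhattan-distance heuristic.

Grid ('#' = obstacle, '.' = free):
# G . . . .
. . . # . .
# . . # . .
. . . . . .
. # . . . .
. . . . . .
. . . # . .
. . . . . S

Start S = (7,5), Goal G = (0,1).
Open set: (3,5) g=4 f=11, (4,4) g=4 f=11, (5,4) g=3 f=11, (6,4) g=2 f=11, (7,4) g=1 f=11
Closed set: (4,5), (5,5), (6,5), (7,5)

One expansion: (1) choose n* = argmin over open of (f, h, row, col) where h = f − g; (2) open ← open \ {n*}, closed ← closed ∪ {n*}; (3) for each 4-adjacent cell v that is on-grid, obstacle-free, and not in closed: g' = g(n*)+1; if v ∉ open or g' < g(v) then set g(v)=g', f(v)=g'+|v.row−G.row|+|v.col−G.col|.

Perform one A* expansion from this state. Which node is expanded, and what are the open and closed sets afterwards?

expanded=(3,5); open=[(2,5) g=5 f=11, (3,4) g=5 f=11, (4,4) g=4 f=11, (5,4) g=3 f=11, (6,4) g=2 f=11, (7,4) g=1 f=11]; closed=[(3,5), (4,5), (5,5), (6,5), (7,5)]

step 1: expand (3,5) (f=11, h=7) → closed; open now [(2,5) g=5 f=11, (3,4) g=5 f=11, (4,4) g=4 f=11, (5,4) g=3 f=11, (6,4) g=2 f=11, (7,4) g=1 f=11]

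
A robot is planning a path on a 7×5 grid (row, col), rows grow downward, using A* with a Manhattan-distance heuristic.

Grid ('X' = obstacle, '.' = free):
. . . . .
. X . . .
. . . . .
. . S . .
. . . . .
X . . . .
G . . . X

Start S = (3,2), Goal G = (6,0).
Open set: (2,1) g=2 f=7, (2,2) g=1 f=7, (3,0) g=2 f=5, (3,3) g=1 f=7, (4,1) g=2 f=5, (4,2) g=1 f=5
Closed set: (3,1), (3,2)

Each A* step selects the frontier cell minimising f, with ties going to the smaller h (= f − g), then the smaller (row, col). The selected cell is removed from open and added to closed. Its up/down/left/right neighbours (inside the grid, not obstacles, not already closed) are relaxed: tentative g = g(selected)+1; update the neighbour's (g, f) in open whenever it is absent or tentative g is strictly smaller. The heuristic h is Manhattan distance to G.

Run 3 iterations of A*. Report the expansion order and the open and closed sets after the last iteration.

step 1: expand (3,0) (f=5, h=3) → closed; open now [(2,0) g=3 f=7, (2,1) g=2 f=7, (2,2) g=1 f=7, (3,3) g=1 f=7, (4,0) g=3 f=5, (4,1) g=2 f=5, (4,2) g=1 f=5]
step 2: expand (4,0) (f=5, h=2) → closed; open now [(2,0) g=3 f=7, (2,1) g=2 f=7, (2,2) g=1 f=7, (3,3) g=1 f=7, (4,1) g=2 f=5, (4,2) g=1 f=5]
step 3: expand (4,1) (f=5, h=3) → closed; open now [(2,0) g=3 f=7, (2,1) g=2 f=7, (2,2) g=1 f=7, (3,3) g=1 f=7, (4,2) g=1 f=5, (5,1) g=3 f=5]

order=[(3,0) → (4,0) → (4,1)]; open=[(2,0) g=3 f=7, (2,1) g=2 f=7, (2,2) g=1 f=7, (3,3) g=1 f=7, (4,2) g=1 f=5, (5,1) g=3 f=5]; closed=[(3,0), (3,1), (3,2), (4,0), (4,1)]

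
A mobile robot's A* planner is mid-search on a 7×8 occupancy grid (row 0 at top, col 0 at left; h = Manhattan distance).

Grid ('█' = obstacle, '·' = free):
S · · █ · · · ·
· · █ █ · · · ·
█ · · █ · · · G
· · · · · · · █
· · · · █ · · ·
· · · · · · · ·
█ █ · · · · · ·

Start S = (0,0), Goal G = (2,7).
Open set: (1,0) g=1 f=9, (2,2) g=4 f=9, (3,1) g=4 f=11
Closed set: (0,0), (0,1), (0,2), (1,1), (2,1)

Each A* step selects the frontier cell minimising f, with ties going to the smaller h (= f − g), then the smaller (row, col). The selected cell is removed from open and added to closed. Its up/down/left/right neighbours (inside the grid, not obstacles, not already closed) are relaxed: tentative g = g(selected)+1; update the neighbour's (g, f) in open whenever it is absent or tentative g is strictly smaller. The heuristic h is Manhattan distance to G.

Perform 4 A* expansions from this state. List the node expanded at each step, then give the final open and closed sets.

order=[(2,2) → (1,0) → (3,2) → (3,3)]; open=[(3,1) g=4 f=11, (3,4) g=7 f=11, (4,2) g=6 f=13, (4,3) g=7 f=13]; closed=[(0,0), (0,1), (0,2), (1,0), (1,1), (2,1), (2,2), (3,2), (3,3)]

step 1: expand (2,2) (f=9, h=5) → closed; open now [(1,0) g=1 f=9, (3,1) g=4 f=11, (3,2) g=5 f=11]
step 2: expand (1,0) (f=9, h=8) → closed; open now [(3,1) g=4 f=11, (3,2) g=5 f=11]
step 3: expand (3,2) (f=11, h=6) → closed; open now [(3,1) g=4 f=11, (3,3) g=6 f=11, (4,2) g=6 f=13]
step 4: expand (3,3) (f=11, h=5) → closed; open now [(3,1) g=4 f=11, (3,4) g=7 f=11, (4,2) g=6 f=13, (4,3) g=7 f=13]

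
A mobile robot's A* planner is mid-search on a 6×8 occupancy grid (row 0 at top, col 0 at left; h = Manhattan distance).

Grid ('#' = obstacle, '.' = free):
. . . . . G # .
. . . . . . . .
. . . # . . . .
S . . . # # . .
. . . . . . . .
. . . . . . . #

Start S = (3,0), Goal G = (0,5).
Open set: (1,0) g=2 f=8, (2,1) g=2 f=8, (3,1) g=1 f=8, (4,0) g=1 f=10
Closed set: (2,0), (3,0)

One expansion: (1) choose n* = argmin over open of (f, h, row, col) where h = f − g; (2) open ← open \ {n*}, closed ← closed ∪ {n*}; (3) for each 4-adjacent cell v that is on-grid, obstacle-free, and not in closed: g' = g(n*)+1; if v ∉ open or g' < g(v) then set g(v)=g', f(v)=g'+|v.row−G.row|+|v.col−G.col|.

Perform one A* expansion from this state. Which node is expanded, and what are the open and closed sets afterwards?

step 1: expand (1,0) (f=8, h=6) → closed; open now [(0,0) g=3 f=8, (1,1) g=3 f=8, (2,1) g=2 f=8, (3,1) g=1 f=8, (4,0) g=1 f=10]

expanded=(1,0); open=[(0,0) g=3 f=8, (1,1) g=3 f=8, (2,1) g=2 f=8, (3,1) g=1 f=8, (4,0) g=1 f=10]; closed=[(1,0), (2,0), (3,0)]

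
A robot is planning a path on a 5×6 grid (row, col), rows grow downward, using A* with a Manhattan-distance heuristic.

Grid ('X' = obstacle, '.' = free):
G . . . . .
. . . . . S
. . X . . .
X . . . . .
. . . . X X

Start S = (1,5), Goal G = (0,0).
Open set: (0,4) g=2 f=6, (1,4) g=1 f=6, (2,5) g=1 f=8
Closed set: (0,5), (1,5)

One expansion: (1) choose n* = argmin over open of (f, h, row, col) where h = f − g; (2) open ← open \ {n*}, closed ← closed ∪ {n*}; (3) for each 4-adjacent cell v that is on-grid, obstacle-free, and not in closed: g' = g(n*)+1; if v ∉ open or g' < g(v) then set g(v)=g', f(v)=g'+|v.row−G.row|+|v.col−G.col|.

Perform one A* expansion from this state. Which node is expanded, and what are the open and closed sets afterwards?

expanded=(0,4); open=[(0,3) g=3 f=6, (1,4) g=1 f=6, (2,5) g=1 f=8]; closed=[(0,4), (0,5), (1,5)]

step 1: expand (0,4) (f=6, h=4) → closed; open now [(0,3) g=3 f=6, (1,4) g=1 f=6, (2,5) g=1 f=8]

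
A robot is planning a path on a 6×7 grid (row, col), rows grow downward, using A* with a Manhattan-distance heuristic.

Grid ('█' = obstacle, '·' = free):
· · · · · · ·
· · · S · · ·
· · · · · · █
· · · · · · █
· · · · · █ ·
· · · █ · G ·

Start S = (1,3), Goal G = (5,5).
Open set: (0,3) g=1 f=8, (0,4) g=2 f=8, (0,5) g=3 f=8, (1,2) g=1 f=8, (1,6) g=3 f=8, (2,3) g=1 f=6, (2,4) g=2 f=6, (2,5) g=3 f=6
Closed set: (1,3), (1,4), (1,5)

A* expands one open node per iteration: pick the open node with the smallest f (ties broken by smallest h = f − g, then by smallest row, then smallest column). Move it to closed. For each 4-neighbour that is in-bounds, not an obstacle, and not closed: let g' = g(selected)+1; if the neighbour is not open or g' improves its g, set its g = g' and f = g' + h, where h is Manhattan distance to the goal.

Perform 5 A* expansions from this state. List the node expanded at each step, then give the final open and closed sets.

step 1: expand (2,5) (f=6, h=3) → closed; open now [(0,3) g=1 f=8, (0,4) g=2 f=8, (0,5) g=3 f=8, (1,2) g=1 f=8, (1,6) g=3 f=8, (2,3) g=1 f=6, (2,4) g=2 f=6, (3,5) g=4 f=6]
step 2: expand (3,5) (f=6, h=2) → closed; open now [(0,3) g=1 f=8, (0,4) g=2 f=8, (0,5) g=3 f=8, (1,2) g=1 f=8, (1,6) g=3 f=8, (2,3) g=1 f=6, (2,4) g=2 f=6, (3,4) g=5 f=8]
step 3: expand (2,4) (f=6, h=4) → closed; open now [(0,3) g=1 f=8, (0,4) g=2 f=8, (0,5) g=3 f=8, (1,2) g=1 f=8, (1,6) g=3 f=8, (2,3) g=1 f=6, (3,4) g=3 f=6]
step 4: expand (3,4) (f=6, h=3) → closed; open now [(0,3) g=1 f=8, (0,4) g=2 f=8, (0,5) g=3 f=8, (1,2) g=1 f=8, (1,6) g=3 f=8, (2,3) g=1 f=6, (3,3) g=4 f=8, (4,4) g=4 f=6]
step 5: expand (4,4) (f=6, h=2) → closed; open now [(0,3) g=1 f=8, (0,4) g=2 f=8, (0,5) g=3 f=8, (1,2) g=1 f=8, (1,6) g=3 f=8, (2,3) g=1 f=6, (3,3) g=4 f=8, (4,3) g=5 f=8, (5,4) g=5 f=6]

order=[(2,5) → (3,5) → (2,4) → (3,4) → (4,4)]; open=[(0,3) g=1 f=8, (0,4) g=2 f=8, (0,5) g=3 f=8, (1,2) g=1 f=8, (1,6) g=3 f=8, (2,3) g=1 f=6, (3,3) g=4 f=8, (4,3) g=5 f=8, (5,4) g=5 f=6]; closed=[(1,3), (1,4), (1,5), (2,4), (2,5), (3,4), (3,5), (4,4)]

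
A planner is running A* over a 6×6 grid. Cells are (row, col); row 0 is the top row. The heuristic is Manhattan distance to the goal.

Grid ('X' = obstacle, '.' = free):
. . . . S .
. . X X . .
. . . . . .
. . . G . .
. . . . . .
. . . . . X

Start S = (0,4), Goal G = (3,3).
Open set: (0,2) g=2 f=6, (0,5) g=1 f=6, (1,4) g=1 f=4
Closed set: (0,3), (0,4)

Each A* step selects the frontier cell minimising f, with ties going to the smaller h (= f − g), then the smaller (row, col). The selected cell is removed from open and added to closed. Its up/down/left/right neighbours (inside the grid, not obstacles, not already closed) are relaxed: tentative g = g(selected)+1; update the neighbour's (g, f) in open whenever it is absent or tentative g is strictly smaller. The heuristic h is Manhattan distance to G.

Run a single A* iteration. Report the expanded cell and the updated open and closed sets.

expanded=(1,4); open=[(0,2) g=2 f=6, (0,5) g=1 f=6, (1,5) g=2 f=6, (2,4) g=2 f=4]; closed=[(0,3), (0,4), (1,4)]

step 1: expand (1,4) (f=4, h=3) → closed; open now [(0,2) g=2 f=6, (0,5) g=1 f=6, (1,5) g=2 f=6, (2,4) g=2 f=4]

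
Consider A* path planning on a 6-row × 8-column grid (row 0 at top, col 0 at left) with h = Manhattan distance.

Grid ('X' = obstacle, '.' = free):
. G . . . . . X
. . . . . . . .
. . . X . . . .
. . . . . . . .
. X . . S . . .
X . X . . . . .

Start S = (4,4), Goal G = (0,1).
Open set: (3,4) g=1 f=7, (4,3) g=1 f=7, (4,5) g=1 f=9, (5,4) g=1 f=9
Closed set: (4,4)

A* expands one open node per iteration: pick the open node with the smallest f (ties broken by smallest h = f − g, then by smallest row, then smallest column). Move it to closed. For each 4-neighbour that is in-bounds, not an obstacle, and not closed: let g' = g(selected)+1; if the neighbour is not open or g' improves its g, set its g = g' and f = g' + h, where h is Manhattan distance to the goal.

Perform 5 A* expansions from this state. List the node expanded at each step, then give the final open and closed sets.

step 1: expand (3,4) (f=7, h=6) → closed; open now [(2,4) g=2 f=7, (3,3) g=2 f=7, (3,5) g=2 f=9, (4,3) g=1 f=7, (4,5) g=1 f=9, (5,4) g=1 f=9]
step 2: expand (2,4) (f=7, h=5) → closed; open now [(1,4) g=3 f=7, (2,5) g=3 f=9, (3,3) g=2 f=7, (3,5) g=2 f=9, (4,3) g=1 f=7, (4,5) g=1 f=9, (5,4) g=1 f=9]
step 3: expand (1,4) (f=7, h=4) → closed; open now [(0,4) g=4 f=7, (1,3) g=4 f=7, (1,5) g=4 f=9, (2,5) g=3 f=9, (3,3) g=2 f=7, (3,5) g=2 f=9, (4,3) g=1 f=7, (4,5) g=1 f=9, (5,4) g=1 f=9]
step 4: expand (0,4) (f=7, h=3) → closed; open now [(0,3) g=5 f=7, (0,5) g=5 f=9, (1,3) g=4 f=7, (1,5) g=4 f=9, (2,5) g=3 f=9, (3,3) g=2 f=7, (3,5) g=2 f=9, (4,3) g=1 f=7, (4,5) g=1 f=9, (5,4) g=1 f=9]
step 5: expand (0,3) (f=7, h=2) → closed; open now [(0,2) g=6 f=7, (0,5) g=5 f=9, (1,3) g=4 f=7, (1,5) g=4 f=9, (2,5) g=3 f=9, (3,3) g=2 f=7, (3,5) g=2 f=9, (4,3) g=1 f=7, (4,5) g=1 f=9, (5,4) g=1 f=9]

order=[(3,4) → (2,4) → (1,4) → (0,4) → (0,3)]; open=[(0,2) g=6 f=7, (0,5) g=5 f=9, (1,3) g=4 f=7, (1,5) g=4 f=9, (2,5) g=3 f=9, (3,3) g=2 f=7, (3,5) g=2 f=9, (4,3) g=1 f=7, (4,5) g=1 f=9, (5,4) g=1 f=9]; closed=[(0,3), (0,4), (1,4), (2,4), (3,4), (4,4)]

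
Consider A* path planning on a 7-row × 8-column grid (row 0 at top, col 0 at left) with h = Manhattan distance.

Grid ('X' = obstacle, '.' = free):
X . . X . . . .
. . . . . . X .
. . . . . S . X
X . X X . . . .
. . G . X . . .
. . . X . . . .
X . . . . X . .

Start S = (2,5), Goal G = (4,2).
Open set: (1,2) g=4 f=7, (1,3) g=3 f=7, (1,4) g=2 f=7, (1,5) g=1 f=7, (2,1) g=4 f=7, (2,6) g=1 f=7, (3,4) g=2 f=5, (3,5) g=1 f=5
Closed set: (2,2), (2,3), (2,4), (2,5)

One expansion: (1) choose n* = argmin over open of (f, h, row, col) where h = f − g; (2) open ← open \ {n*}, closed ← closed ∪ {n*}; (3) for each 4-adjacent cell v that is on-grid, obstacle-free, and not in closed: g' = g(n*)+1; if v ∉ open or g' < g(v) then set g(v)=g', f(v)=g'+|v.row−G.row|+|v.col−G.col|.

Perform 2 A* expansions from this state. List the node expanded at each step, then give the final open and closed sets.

order=[(3,4) → (3,5)]; open=[(1,2) g=4 f=7, (1,3) g=3 f=7, (1,4) g=2 f=7, (1,5) g=1 f=7, (2,1) g=4 f=7, (2,6) g=1 f=7, (3,6) g=2 f=7, (4,5) g=2 f=5]; closed=[(2,2), (2,3), (2,4), (2,5), (3,4), (3,5)]

step 1: expand (3,4) (f=5, h=3) → closed; open now [(1,2) g=4 f=7, (1,3) g=3 f=7, (1,4) g=2 f=7, (1,5) g=1 f=7, (2,1) g=4 f=7, (2,6) g=1 f=7, (3,5) g=1 f=5]
step 2: expand (3,5) (f=5, h=4) → closed; open now [(1,2) g=4 f=7, (1,3) g=3 f=7, (1,4) g=2 f=7, (1,5) g=1 f=7, (2,1) g=4 f=7, (2,6) g=1 f=7, (3,6) g=2 f=7, (4,5) g=2 f=5]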